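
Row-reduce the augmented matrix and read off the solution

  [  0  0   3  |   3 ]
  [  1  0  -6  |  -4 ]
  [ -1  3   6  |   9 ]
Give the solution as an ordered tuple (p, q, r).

(2, 5/3, 1)

r1 <-> r2
  [  1  0  -6  |  -4 ]
  [  0  0   3  |   3 ]
  [ -1  3   6  |   9 ]
r3 ← r3 + r1
  [ 1  0  -6  |  -4 ]
  [ 0  0   3  |   3 ]
  [ 0  3   0  |   5 ]
r2 <-> r3
  [ 1  0  -6  |  -4 ]
  [ 0  3   0  |   5 ]
  [ 0  0   3  |   3 ]
r2 ← 1/3·r2
  [ 1  0  -6  |   -4 ]
  [ 0  1   0  |  5/3 ]
  [ 0  0   3  |    3 ]
r3 ← 1/3·r3
  [ 1  0  -6  |   -4 ]
  [ 0  1   0  |  5/3 ]
  [ 0  0   1  |    1 ]
r1 ← r1 + 6·r3
  [ 1  0  0  |    2 ]
  [ 0  1  0  |  5/3 ]
  [ 0  0  1  |    1 ]
Reading off the last column: p = 2, q = 5/3, r = 1.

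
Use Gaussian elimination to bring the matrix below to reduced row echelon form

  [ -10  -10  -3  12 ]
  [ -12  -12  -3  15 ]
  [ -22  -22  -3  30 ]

[[1, 1, 0, -3/2], [0, 0, 1, 1], [0, 0, 0, 0]]

r1 ← -1/10·r1
  [   1    1  3/10  -6/5 ]
  [ -12  -12    -3    15 ]
  [ -22  -22    -3    30 ]
r2 ← r2 + 12·r1
  [   1    1  3/10  -6/5 ]
  [   0    0   3/5   3/5 ]
  [ -22  -22    -3    30 ]
r3 ← r3 + 22·r1
  [ 1  1  3/10  -6/5 ]
  [ 0  0   3/5   3/5 ]
  [ 0  0  18/5  18/5 ]
r2 ← 5/3·r2
  [ 1  1  3/10  -6/5 ]
  [ 0  0     1     1 ]
  [ 0  0  18/5  18/5 ]
r3 ← r3 − 18/5·r2
  [ 1  1  3/10  -6/5 ]
  [ 0  0     1     1 ]
  [ 0  0     0     0 ]
r1 ← r1 − 3/10·r2
  [ 1  1  0  -3/2 ]
  [ 0  0  1     1 ]
  [ 0  0  0     0 ]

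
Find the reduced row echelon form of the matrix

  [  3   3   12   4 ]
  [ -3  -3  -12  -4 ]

Multiply ρ1 by 1/3.
  [  1   1    4  4/3 ]
  [ -3  -3  -12   -4 ]
Add 3 times ρ1 to ρ2.
  [ 1  1  4  4/3 ]
  [ 0  0  0    0 ]

[[1, 1, 4, 4/3], [0, 0, 0, 0]]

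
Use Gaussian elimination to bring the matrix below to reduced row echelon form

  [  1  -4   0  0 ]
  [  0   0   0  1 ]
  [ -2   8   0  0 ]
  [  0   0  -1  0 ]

[[1, -4, 0, 0], [0, 0, 1, 0], [0, 0, 0, 1], [0, 0, 0, 0]]

Add 2 times R1 to R3.
  [ 1  -4   0  0 ]
  [ 0   0   0  1 ]
  [ 0   0   0  0 ]
  [ 0   0  -1  0 ]
Swap R2 and R4.
  [ 1  -4   0  0 ]
  [ 0   0  -1  0 ]
  [ 0   0   0  0 ]
  [ 0   0   0  1 ]
Multiply R2 by -1.
  [ 1  -4  0  0 ]
  [ 0   0  1  0 ]
  [ 0   0  0  0 ]
  [ 0   0  0  1 ]
Swap R3 and R4.
  [ 1  -4  0  0 ]
  [ 0   0  1  0 ]
  [ 0   0  0  1 ]
  [ 0   0  0  0 ]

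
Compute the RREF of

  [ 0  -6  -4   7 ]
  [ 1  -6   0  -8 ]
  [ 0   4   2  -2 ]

[[1, 0, 0, 1], [0, 1, 0, 3/2], [0, 0, 1, -4]]

R1 <-> R2
  [ 1  -6   0  -8 ]
  [ 0  -6  -4   7 ]
  [ 0   4   2  -2 ]
R2 -> -1/6·R2
  [ 1  -6    0    -8 ]
  [ 0   1  2/3  -7/6 ]
  [ 0   4    2    -2 ]
R3 -> R3 − 4·R2
  [ 1  -6     0    -8 ]
  [ 0   1   2/3  -7/6 ]
  [ 0   0  -2/3   8/3 ]
R3 -> -3/2·R3
  [ 1  -6    0    -8 ]
  [ 0   1  2/3  -7/6 ]
  [ 0   0    1    -4 ]
R2 -> R2 − 2/3·R3
  [ 1  -6  0   -8 ]
  [ 0   1  0  3/2 ]
  [ 0   0  1   -4 ]
R1 -> R1 + 6·R2
  [ 1  0  0    1 ]
  [ 0  1  0  3/2 ]
  [ 0  0  1   -4 ]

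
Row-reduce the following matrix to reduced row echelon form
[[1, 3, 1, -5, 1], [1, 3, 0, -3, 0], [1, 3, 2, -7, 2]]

[[1, 3, 0, -3, 0], [0, 0, 1, -2, 1], [0, 0, 0, 0, 0]]

r2 -> r2 − r1
  [ 1  3   1  -5   1 ]
  [ 0  0  -1   2  -1 ]
  [ 1  3   2  -7   2 ]
r3 -> r3 − r1
  [ 1  3   1  -5   1 ]
  [ 0  0  -1   2  -1 ]
  [ 0  0   1  -2   1 ]
r2 -> -1·r2
  [ 1  3  1  -5  1 ]
  [ 0  0  1  -2  1 ]
  [ 0  0  1  -2  1 ]
r3 -> r3 − r2
  [ 1  3  1  -5  1 ]
  [ 0  0  1  -2  1 ]
  [ 0  0  0   0  0 ]
r1 -> r1 − r2
  [ 1  3  0  -3  0 ]
  [ 0  0  1  -2  1 ]
  [ 0  0  0   0  0 ]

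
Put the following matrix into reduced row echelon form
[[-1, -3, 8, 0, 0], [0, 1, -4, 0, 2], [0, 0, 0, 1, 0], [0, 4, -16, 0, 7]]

R1 -> -1·R1
  [ 1  3   -8  0  0 ]
  [ 0  1   -4  0  2 ]
  [ 0  0    0  1  0 ]
  [ 0  4  -16  0  7 ]
R4 -> R4 − 4·R2
  [ 1  3  -8  0   0 ]
  [ 0  1  -4  0   2 ]
  [ 0  0   0  1   0 ]
  [ 0  0   0  0  -1 ]
R4 -> -1·R4
  [ 1  3  -8  0  0 ]
  [ 0  1  -4  0  2 ]
  [ 0  0   0  1  0 ]
  [ 0  0   0  0  1 ]
R2 -> R2 − 2·R4
  [ 1  3  -8  0  0 ]
  [ 0  1  -4  0  0 ]
  [ 0  0   0  1  0 ]
  [ 0  0   0  0  1 ]
R1 -> R1 − 3·R2
  [ 1  0   4  0  0 ]
  [ 0  1  -4  0  0 ]
  [ 0  0   0  1  0 ]
  [ 0  0   0  0  1 ]

[[1, 0, 4, 0, 0], [0, 1, -4, 0, 0], [0, 0, 0, 1, 0], [0, 0, 0, 0, 1]]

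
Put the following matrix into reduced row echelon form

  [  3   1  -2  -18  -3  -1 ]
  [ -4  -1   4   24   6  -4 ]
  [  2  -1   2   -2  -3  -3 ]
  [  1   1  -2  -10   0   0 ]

[[1, 0, 0, -4, 0, -2], [0, 1, 0, -4, 0, -2], [0, 0, 1, 1, 0, -2], [0, 0, 0, 0, 1, -1]]

r1 → 1/3·r1
  [  1  1/3  -2/3   -6  -1  -1/3 ]
  [ -4   -1     4   24   6    -4 ]
  [  2   -1     2   -2  -3    -3 ]
  [  1    1    -2  -10   0     0 ]
r2 → r2 + 4·r1
  [ 1  1/3  -2/3   -6  -1   -1/3 ]
  [ 0  1/3   4/3    0   2  -16/3 ]
  [ 2   -1     2   -2  -3     -3 ]
  [ 1    1    -2  -10   0      0 ]
r3 → r3 − 2·r1
  [ 1   1/3  -2/3   -6  -1   -1/3 ]
  [ 0   1/3   4/3    0   2  -16/3 ]
  [ 0  -5/3  10/3   10  -1   -7/3 ]
  [ 1     1    -2  -10   0      0 ]
r4 → r4 − r1
  [ 1   1/3  -2/3  -6  -1   -1/3 ]
  [ 0   1/3   4/3   0   2  -16/3 ]
  [ 0  -5/3  10/3  10  -1   -7/3 ]
  [ 0   2/3  -4/3  -4   1    1/3 ]
r2 → 3·r2
  [ 1   1/3  -2/3  -6  -1  -1/3 ]
  [ 0     1     4   0   6   -16 ]
  [ 0  -5/3  10/3  10  -1  -7/3 ]
  [ 0   2/3  -4/3  -4   1   1/3 ]
r3 → r3 + 5/3·r2
  [ 1  1/3  -2/3  -6  -1  -1/3 ]
  [ 0    1     4   0   6   -16 ]
  [ 0    0    10  10   9   -29 ]
  [ 0  2/3  -4/3  -4   1   1/3 ]
r4 → r4 − 2/3·r2
  [ 1  1/3  -2/3  -6  -1  -1/3 ]
  [ 0    1     4   0   6   -16 ]
  [ 0    0    10  10   9   -29 ]
  [ 0    0    -4  -4  -3    11 ]
r3 → 1/10·r3
  [ 1  1/3  -2/3  -6    -1    -1/3 ]
  [ 0    1     4   0     6     -16 ]
  [ 0    0     1   1  9/10  -29/10 ]
  [ 0    0    -4  -4    -3      11 ]
r4 → r4 + 4·r3
  [ 1  1/3  -2/3  -6    -1    -1/3 ]
  [ 0    1     4   0     6     -16 ]
  [ 0    0     1   1  9/10  -29/10 ]
  [ 0    0     0   0   3/5    -3/5 ]
r4 → 5/3·r4
  [ 1  1/3  -2/3  -6    -1    -1/3 ]
  [ 0    1     4   0     6     -16 ]
  [ 0    0     1   1  9/10  -29/10 ]
  [ 0    0     0   0     1      -1 ]
r3 → r3 − 9/10·r4
  [ 1  1/3  -2/3  -6  -1  -1/3 ]
  [ 0    1     4   0   6   -16 ]
  [ 0    0     1   1   0    -2 ]
  [ 0    0     0   0   1    -1 ]
r2 → r2 − 6·r4
  [ 1  1/3  -2/3  -6  -1  -1/3 ]
  [ 0    1     4   0   0   -10 ]
  [ 0    0     1   1   0    -2 ]
  [ 0    0     0   0   1    -1 ]
r1 → r1 + r4
  [ 1  1/3  -2/3  -6  0  -4/3 ]
  [ 0    1     4   0  0   -10 ]
  [ 0    0     1   1  0    -2 ]
  [ 0    0     0   0  1    -1 ]
r2 → r2 − 4·r3
  [ 1  1/3  -2/3  -6  0  -4/3 ]
  [ 0    1     0  -4  0    -2 ]
  [ 0    0     1   1  0    -2 ]
  [ 0    0     0   0  1    -1 ]
r1 → r1 + 2/3·r3
  [ 1  1/3  0  -16/3  0  -8/3 ]
  [ 0    1  0     -4  0    -2 ]
  [ 0    0  1      1  0    -2 ]
  [ 0    0  0      0  1    -1 ]
r1 → r1 − 1/3·r2
  [ 1  0  0  -4  0  -2 ]
  [ 0  1  0  -4  0  -2 ]
  [ 0  0  1   1  0  -2 ]
  [ 0  0  0   0  1  -1 ]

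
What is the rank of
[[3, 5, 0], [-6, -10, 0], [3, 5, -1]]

R1 := 1/3·R1
R2 := R2 + 6·R1
R3 := R3 − 3·R1
R2 <-> R3
R2 := -1·R2
The reduced form has 2 nonzero rows.

rank = 2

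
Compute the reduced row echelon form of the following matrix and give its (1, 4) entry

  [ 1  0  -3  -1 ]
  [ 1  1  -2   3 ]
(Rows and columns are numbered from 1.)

-1

R2 := R2 − R1
  [ 1  0  -3  -1 ]
  [ 0  1   1   4 ]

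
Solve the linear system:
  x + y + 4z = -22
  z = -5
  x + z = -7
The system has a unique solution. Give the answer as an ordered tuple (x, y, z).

(-2, 0, -5)

Form the augmented matrix and row-reduce:
  [ 1  1  4  |  -22 ]
  [ 0  0  1  |   -5 ]
  [ 1  0  1  |   -7 ]
Subtract ρ1 from ρ3.
  [ 1   1   4  |  -22 ]
  [ 0   0   1  |   -5 ]
  [ 0  -1  -3  |   15 ]
Swap ρ2 and ρ3.
  [ 1   1   4  |  -22 ]
  [ 0  -1  -3  |   15 ]
  [ 0   0   1  |   -5 ]
Multiply ρ2 by -1.
  [ 1  1  4  |  -22 ]
  [ 0  1  3  |  -15 ]
  [ 0  0  1  |   -5 ]
Subtract 3 times ρ3 from ρ2.
  [ 1  1  4  |  -22 ]
  [ 0  1  0  |    0 ]
  [ 0  0  1  |   -5 ]
Subtract 4 times ρ3 from ρ1.
  [ 1  1  0  |  -2 ]
  [ 0  1  0  |   0 ]
  [ 0  0  1  |  -5 ]
Subtract ρ2 from ρ1.
  [ 1  0  0  |  -2 ]
  [ 0  1  0  |   0 ]
  [ 0  0  1  |  -5 ]
Reading off the last column: x = -2, y = 0, z = -5.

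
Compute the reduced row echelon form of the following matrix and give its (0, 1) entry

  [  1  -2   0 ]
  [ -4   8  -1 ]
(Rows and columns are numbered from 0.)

-2

r2 → r2 + 4·r1
  [ 1  -2   0 ]
  [ 0   0  -1 ]
r2 → -1·r2
  [ 1  -2  0 ]
  [ 0   0  1 ]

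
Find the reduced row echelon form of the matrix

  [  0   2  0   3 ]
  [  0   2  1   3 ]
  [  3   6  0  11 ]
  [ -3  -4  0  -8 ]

ρ1 <=> ρ3
  [  3   6  0  11 ]
  [  0   2  1   3 ]
  [  0   2  0   3 ]
  [ -3  -4  0  -8 ]
ρ1 → 1/3·ρ1
  [  1   2  0  11/3 ]
  [  0   2  1     3 ]
  [  0   2  0     3 ]
  [ -3  -4  0    -8 ]
ρ4 → ρ4 + 3·ρ1
  [ 1  2  0  11/3 ]
  [ 0  2  1     3 ]
  [ 0  2  0     3 ]
  [ 0  2  0     3 ]
ρ2 → 1/2·ρ2
  [ 1  2    0  11/3 ]
  [ 0  1  1/2   3/2 ]
  [ 0  2    0     3 ]
  [ 0  2    0     3 ]
ρ3 → ρ3 − 2·ρ2
  [ 1  2    0  11/3 ]
  [ 0  1  1/2   3/2 ]
  [ 0  0   -1     0 ]
  [ 0  2    0     3 ]
ρ4 → ρ4 − 2·ρ2
  [ 1  2    0  11/3 ]
  [ 0  1  1/2   3/2 ]
  [ 0  0   -1     0 ]
  [ 0  0   -1     0 ]
ρ3 → -1·ρ3
  [ 1  2    0  11/3 ]
  [ 0  1  1/2   3/2 ]
  [ 0  0    1     0 ]
  [ 0  0   -1     0 ]
ρ4 → ρ4 + ρ3
  [ 1  2    0  11/3 ]
  [ 0  1  1/2   3/2 ]
  [ 0  0    1     0 ]
  [ 0  0    0     0 ]
ρ2 → ρ2 − 1/2·ρ3
  [ 1  2  0  11/3 ]
  [ 0  1  0   3/2 ]
  [ 0  0  1     0 ]
  [ 0  0  0     0 ]
ρ1 → ρ1 − 2·ρ2
  [ 1  0  0  2/3 ]
  [ 0  1  0  3/2 ]
  [ 0  0  1    0 ]
  [ 0  0  0    0 ]

[[1, 0, 0, 2/3], [0, 1, 0, 3/2], [0, 0, 1, 0], [0, 0, 0, 0]]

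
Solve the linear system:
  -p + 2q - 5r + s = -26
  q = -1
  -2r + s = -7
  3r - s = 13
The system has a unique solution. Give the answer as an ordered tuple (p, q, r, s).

Form the augmented matrix and row-reduce:
  [ -1  2  -5   1  |  -26 ]
  [  0  1   0   0  |   -1 ]
  [  0  0  -2   1  |   -7 ]
  [  0  0   3  -1  |   13 ]
ρ1 ← -1·ρ1
  [ 1  -2   5  -1  |  26 ]
  [ 0   1   0   0  |  -1 ]
  [ 0   0  -2   1  |  -7 ]
  [ 0   0   3  -1  |  13 ]
ρ3 ← -1/2·ρ3
  [ 1  -2  5    -1  |   26 ]
  [ 0   1  0     0  |   -1 ]
  [ 0   0  1  -1/2  |  7/2 ]
  [ 0   0  3    -1  |   13 ]
ρ4 ← ρ4 − 3·ρ3
  [ 1  -2  5    -1  |   26 ]
  [ 0   1  0     0  |   -1 ]
  [ 0   0  1  -1/2  |  7/2 ]
  [ 0   0  0   1/2  |  5/2 ]
ρ4 ← 2·ρ4
  [ 1  -2  5    -1  |   26 ]
  [ 0   1  0     0  |   -1 ]
  [ 0   0  1  -1/2  |  7/2 ]
  [ 0   0  0     1  |    5 ]
ρ3 ← ρ3 + 1/2·ρ4
  [ 1  -2  5  -1  |  26 ]
  [ 0   1  0   0  |  -1 ]
  [ 0   0  1   0  |   6 ]
  [ 0   0  0   1  |   5 ]
ρ1 ← ρ1 + ρ4
  [ 1  -2  5  0  |  31 ]
  [ 0   1  0  0  |  -1 ]
  [ 0   0  1  0  |   6 ]
  [ 0   0  0  1  |   5 ]
ρ1 ← ρ1 − 5·ρ3
  [ 1  -2  0  0  |   1 ]
  [ 0   1  0  0  |  -1 ]
  [ 0   0  1  0  |   6 ]
  [ 0   0  0  1  |   5 ]
ρ1 ← ρ1 + 2·ρ2
  [ 1  0  0  0  |  -1 ]
  [ 0  1  0  0  |  -1 ]
  [ 0  0  1  0  |   6 ]
  [ 0  0  0  1  |   5 ]
Reading off the last column: p = -1, q = -1, r = 6, s = 5.

(-1, -1, 6, 5)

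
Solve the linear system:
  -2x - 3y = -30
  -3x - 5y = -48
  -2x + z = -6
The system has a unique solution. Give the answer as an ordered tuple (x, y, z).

(6, 6, 6)

Form the augmented matrix and row-reduce:
  [ -2  -3  0  |  -30 ]
  [ -3  -5  0  |  -48 ]
  [ -2   0  1  |   -6 ]
r1 -> -1/2·r1
r2 -> r2 + 3·r1
r3 -> r3 + 2·r1
r2 -> -2·r2
r3 -> r3 − 3·r2
r1 -> r1 − 3/2·r2
Reading off the last column: x = 6, y = 6, z = 6.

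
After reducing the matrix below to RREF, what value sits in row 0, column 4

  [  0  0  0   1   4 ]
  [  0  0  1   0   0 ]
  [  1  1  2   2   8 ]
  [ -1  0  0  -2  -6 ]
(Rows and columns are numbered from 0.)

-2

ρ1 <-> ρ3
  [  1  1  2   2   8 ]
  [  0  0  1   0   0 ]
  [  0  0  0   1   4 ]
  [ -1  0  0  -2  -6 ]
ρ4 -> ρ4 + ρ1
  [ 1  1  2  2  8 ]
  [ 0  0  1  0  0 ]
  [ 0  0  0  1  4 ]
  [ 0  1  2  0  2 ]
ρ2 <-> ρ4
  [ 1  1  2  2  8 ]
  [ 0  1  2  0  2 ]
  [ 0  0  0  1  4 ]
  [ 0  0  1  0  0 ]
ρ3 <-> ρ4
  [ 1  1  2  2  8 ]
  [ 0  1  2  0  2 ]
  [ 0  0  1  0  0 ]
  [ 0  0  0  1  4 ]
ρ1 -> ρ1 − 2·ρ4
  [ 1  1  2  0  0 ]
  [ 0  1  2  0  2 ]
  [ 0  0  1  0  0 ]
  [ 0  0  0  1  4 ]
ρ2 -> ρ2 − 2·ρ3
  [ 1  1  2  0  0 ]
  [ 0  1  0  0  2 ]
  [ 0  0  1  0  0 ]
  [ 0  0  0  1  4 ]
ρ1 -> ρ1 − 2·ρ3
  [ 1  1  0  0  0 ]
  [ 0  1  0  0  2 ]
  [ 0  0  1  0  0 ]
  [ 0  0  0  1  4 ]
ρ1 -> ρ1 − ρ2
  [ 1  0  0  0  -2 ]
  [ 0  1  0  0   2 ]
  [ 0  0  1  0   0 ]
  [ 0  0  0  1   4 ]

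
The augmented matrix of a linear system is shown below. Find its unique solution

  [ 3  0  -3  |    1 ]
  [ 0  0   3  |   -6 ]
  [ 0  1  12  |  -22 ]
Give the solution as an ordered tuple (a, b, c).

(-5/3, 2, -2)

R1 ← 1/3·R1
R2 ↔ R3
R3 ← 1/3·R3
R2 ← R2 − 12·R3
R1 ← R1 + R3
Reading off the last column: a = -5/3, b = 2, c = -2.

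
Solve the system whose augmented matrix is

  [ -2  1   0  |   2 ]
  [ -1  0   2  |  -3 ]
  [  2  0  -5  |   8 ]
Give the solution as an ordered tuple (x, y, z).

(-1, 0, -2)

ρ1 -> -1/2·ρ1
  [  1  -1/2   0  |  -1 ]
  [ -1     0   2  |  -3 ]
  [  2     0  -5  |   8 ]
ρ2 -> ρ2 + ρ1
  [ 1  -1/2   0  |  -1 ]
  [ 0  -1/2   2  |  -4 ]
  [ 2     0  -5  |   8 ]
ρ3 -> ρ3 − 2·ρ1
  [ 1  -1/2   0  |  -1 ]
  [ 0  -1/2   2  |  -4 ]
  [ 0     1  -5  |  10 ]
ρ2 -> -2·ρ2
  [ 1  -1/2   0  |  -1 ]
  [ 0     1  -4  |   8 ]
  [ 0     1  -5  |  10 ]
ρ3 -> ρ3 − ρ2
  [ 1  -1/2   0  |  -1 ]
  [ 0     1  -4  |   8 ]
  [ 0     0  -1  |   2 ]
ρ3 -> -1·ρ3
  [ 1  -1/2   0  |  -1 ]
  [ 0     1  -4  |   8 ]
  [ 0     0   1  |  -2 ]
ρ2 -> ρ2 + 4·ρ3
  [ 1  -1/2  0  |  -1 ]
  [ 0     1  0  |   0 ]
  [ 0     0  1  |  -2 ]
ρ1 -> ρ1 + 1/2·ρ2
  [ 1  0  0  |  -1 ]
  [ 0  1  0  |   0 ]
  [ 0  0  1  |  -2 ]
Reading off the last column: x = -1, y = 0, z = -2.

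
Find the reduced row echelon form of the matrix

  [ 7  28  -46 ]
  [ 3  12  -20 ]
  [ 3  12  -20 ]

ρ1 ← 1/7·ρ1
  [ 1   4  -46/7 ]
  [ 3  12    -20 ]
  [ 3  12    -20 ]
ρ2 ← ρ2 − 3·ρ1
  [ 1   4  -46/7 ]
  [ 0   0   -2/7 ]
  [ 3  12    -20 ]
ρ3 ← ρ3 − 3·ρ1
  [ 1  4  -46/7 ]
  [ 0  0   -2/7 ]
  [ 0  0   -2/7 ]
ρ2 ← -7/2·ρ2
  [ 1  4  -46/7 ]
  [ 0  0      1 ]
  [ 0  0   -2/7 ]
ρ3 ← ρ3 + 2/7·ρ2
  [ 1  4  -46/7 ]
  [ 0  0      1 ]
  [ 0  0      0 ]
ρ1 ← ρ1 + 46/7·ρ2
  [ 1  4  0 ]
  [ 0  0  1 ]
  [ 0  0  0 ]

[[1, 4, 0], [0, 0, 1], [0, 0, 0]]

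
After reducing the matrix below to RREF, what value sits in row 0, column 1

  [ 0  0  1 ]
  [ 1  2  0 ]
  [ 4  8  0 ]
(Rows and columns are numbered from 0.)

ρ1 <-> ρ2
  [ 1  2  0 ]
  [ 0  0  1 ]
  [ 4  8  0 ]
ρ3 -> ρ3 − 4·ρ1
  [ 1  2  0 ]
  [ 0  0  1 ]
  [ 0  0  0 ]

2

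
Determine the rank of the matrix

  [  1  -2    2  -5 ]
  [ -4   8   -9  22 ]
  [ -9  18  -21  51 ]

rank = 2

r2 ← r2 + 4·r1
r3 ← r3 + 9·r1
r2 ← -1·r2
r3 ← r3 + 3·r2
r1 ← r1 − 2·r2
The reduced form has 2 nonzero rows.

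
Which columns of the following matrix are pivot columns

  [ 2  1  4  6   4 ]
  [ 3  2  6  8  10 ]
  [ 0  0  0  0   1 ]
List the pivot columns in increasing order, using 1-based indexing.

1, 2, 5

r1 → 1/2·r1
  [ 1  1/2  2  3   2 ]
  [ 3    2  6  8  10 ]
  [ 0    0  0  0   1 ]
r2 → r2 − 3·r1
  [ 1  1/2  2   3  2 ]
  [ 0  1/2  0  -1  4 ]
  [ 0    0  0   0  1 ]
r2 → 2·r2
  [ 1  1/2  2   3  2 ]
  [ 0    1  0  -2  8 ]
  [ 0    0  0   0  1 ]
r2 → r2 − 8·r3
  [ 1  1/2  2   3  2 ]
  [ 0    1  0  -2  0 ]
  [ 0    0  0   0  1 ]
r1 → r1 − 2·r3
  [ 1  1/2  2   3  0 ]
  [ 0    1  0  -2  0 ]
  [ 0    0  0   0  1 ]
r1 → r1 − 1/2·r2
  [ 1  0  2   4  0 ]
  [ 0  1  0  -2  0 ]
  [ 0  0  0   0  1 ]
Pivot columns are the columns containing a leading 1.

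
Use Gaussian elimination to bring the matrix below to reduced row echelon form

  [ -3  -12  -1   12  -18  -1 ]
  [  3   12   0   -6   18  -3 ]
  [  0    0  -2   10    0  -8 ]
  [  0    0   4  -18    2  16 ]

[[1, 4, 0, 0, 0, -1], [0, 0, 1, 0, 0, 4], [0, 0, 0, 1, 0, 0], [0, 0, 0, 0, 1, 0]]

R1 ← -1/3·R1
R2 ← R2 − 3·R1
R2 ← -1·R2
R3 ← R3 + 2·R2
R4 ← R4 − 4·R2
R3 ← -1/2·R3
R4 ← R4 − 6·R3
R4 ← 1/2·R4
R1 ← R1 − 6·R4
R2 ← R2 + 6·R3
R1 ← R1 + 4·R3
R1 ← R1 − 1/3·R2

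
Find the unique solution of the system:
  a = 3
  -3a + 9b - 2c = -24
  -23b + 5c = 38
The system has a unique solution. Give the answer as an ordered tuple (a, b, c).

Form the augmented matrix and row-reduce:
  [  1    0   0  |    3 ]
  [ -3    9  -2  |  -24 ]
  [  0  -23   5  |   38 ]
r2 := r2 + 3·r1
  [ 1    0   0  |    3 ]
  [ 0    9  -2  |  -15 ]
  [ 0  -23   5  |   38 ]
r2 := 1/9·r2
  [ 1    0     0  |     3 ]
  [ 0    1  -2/9  |  -5/3 ]
  [ 0  -23     5  |    38 ]
r3 := r3 + 23·r2
  [ 1  0     0  |     3 ]
  [ 0  1  -2/9  |  -5/3 ]
  [ 0  0  -1/9  |  -1/3 ]
r3 := -9·r3
  [ 1  0     0  |     3 ]
  [ 0  1  -2/9  |  -5/3 ]
  [ 0  0     1  |     3 ]
r2 := r2 + 2/9·r3
  [ 1  0  0  |   3 ]
  [ 0  1  0  |  -1 ]
  [ 0  0  1  |   3 ]
Reading off the last column: a = 3, b = -1, c = 3.

(3, -1, 3)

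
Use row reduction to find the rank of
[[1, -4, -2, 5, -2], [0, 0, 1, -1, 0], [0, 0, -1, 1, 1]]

R3 ← R3 + R2
  [ 1  -4  -2   5  -2 ]
  [ 0   0   1  -1   0 ]
  [ 0   0   0   0   1 ]
R1 ← R1 + 2·R3
  [ 1  -4  -2   5  0 ]
  [ 0   0   1  -1  0 ]
  [ 0   0   0   0  1 ]
R1 ← R1 + 2·R2
  [ 1  -4  0   3  0 ]
  [ 0   0  1  -1  0 ]
  [ 0   0  0   0  1 ]
The reduced form has 3 nonzero rows.

rank = 3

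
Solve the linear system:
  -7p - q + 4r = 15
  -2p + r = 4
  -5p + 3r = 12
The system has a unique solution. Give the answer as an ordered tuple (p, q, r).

Form the augmented matrix and row-reduce:
  [ -7  -1  4  |  15 ]
  [ -2   0  1  |   4 ]
  [ -5   0  3  |  12 ]
ρ1 := -1/7·ρ1
  [  1  1/7  -4/7  |  -15/7 ]
  [ -2    0     1  |      4 ]
  [ -5    0     3  |     12 ]
ρ2 := ρ2 + 2·ρ1
  [  1  1/7  -4/7  |  -15/7 ]
  [  0  2/7  -1/7  |   -2/7 ]
  [ -5    0     3  |     12 ]
ρ3 := ρ3 + 5·ρ1
  [ 1  1/7  -4/7  |  -15/7 ]
  [ 0  2/7  -1/7  |   -2/7 ]
  [ 0  5/7   1/7  |    9/7 ]
ρ2 := 7/2·ρ2
  [ 1  1/7  -4/7  |  -15/7 ]
  [ 0    1  -1/2  |     -1 ]
  [ 0  5/7   1/7  |    9/7 ]
ρ3 := ρ3 − 5/7·ρ2
  [ 1  1/7  -4/7  |  -15/7 ]
  [ 0    1  -1/2  |     -1 ]
  [ 0    0   1/2  |      2 ]
ρ3 := 2·ρ3
  [ 1  1/7  -4/7  |  -15/7 ]
  [ 0    1  -1/2  |     -1 ]
  [ 0    0     1  |      4 ]
ρ2 := ρ2 + 1/2·ρ3
  [ 1  1/7  -4/7  |  -15/7 ]
  [ 0    1     0  |      1 ]
  [ 0    0     1  |      4 ]
ρ1 := ρ1 + 4/7·ρ3
  [ 1  1/7  0  |  1/7 ]
  [ 0    1  0  |    1 ]
  [ 0    0  1  |    4 ]
ρ1 := ρ1 − 1/7·ρ2
  [ 1  0  0  |  0 ]
  [ 0  1  0  |  1 ]
  [ 0  0  1  |  4 ]
Reading off the last column: p = 0, q = 1, r = 4.

(0, 1, 4)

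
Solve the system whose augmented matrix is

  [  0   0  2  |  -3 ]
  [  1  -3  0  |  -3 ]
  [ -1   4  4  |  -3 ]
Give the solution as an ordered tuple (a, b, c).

ρ1 <-> ρ2
  [  1  -3  0  |  -3 ]
  [  0   0  2  |  -3 ]
  [ -1   4  4  |  -3 ]
ρ3 → ρ3 + ρ1
  [ 1  -3  0  |  -3 ]
  [ 0   0  2  |  -3 ]
  [ 0   1  4  |  -6 ]
ρ2 <-> ρ3
  [ 1  -3  0  |  -3 ]
  [ 0   1  4  |  -6 ]
  [ 0   0  2  |  -3 ]
ρ3 → 1/2·ρ3
  [ 1  -3  0  |    -3 ]
  [ 0   1  4  |    -6 ]
  [ 0   0  1  |  -3/2 ]
ρ2 → ρ2 − 4·ρ3
  [ 1  -3  0  |    -3 ]
  [ 0   1  0  |     0 ]
  [ 0   0  1  |  -3/2 ]
ρ1 → ρ1 + 3·ρ2
  [ 1  0  0  |    -3 ]
  [ 0  1  0  |     0 ]
  [ 0  0  1  |  -3/2 ]
Reading off the last column: a = -3, b = 0, c = -3/2.

(-3, 0, -3/2)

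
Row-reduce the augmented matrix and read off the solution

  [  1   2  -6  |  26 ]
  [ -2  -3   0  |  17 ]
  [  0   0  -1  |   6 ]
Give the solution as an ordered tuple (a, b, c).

ρ2 := ρ2 + 2·ρ1
  [ 1  2   -6  |  26 ]
  [ 0  1  -12  |  69 ]
  [ 0  0   -1  |   6 ]
ρ3 := -1·ρ3
  [ 1  2   -6  |  26 ]
  [ 0  1  -12  |  69 ]
  [ 0  0    1  |  -6 ]
ρ2 := ρ2 + 12·ρ3
  [ 1  2  -6  |  26 ]
  [ 0  1   0  |  -3 ]
  [ 0  0   1  |  -6 ]
ρ1 := ρ1 + 6·ρ3
  [ 1  2  0  |  -10 ]
  [ 0  1  0  |   -3 ]
  [ 0  0  1  |   -6 ]
ρ1 := ρ1 − 2·ρ2
  [ 1  0  0  |  -4 ]
  [ 0  1  0  |  -3 ]
  [ 0  0  1  |  -6 ]
Reading off the last column: a = -4, b = -3, c = -6.

(-4, -3, -6)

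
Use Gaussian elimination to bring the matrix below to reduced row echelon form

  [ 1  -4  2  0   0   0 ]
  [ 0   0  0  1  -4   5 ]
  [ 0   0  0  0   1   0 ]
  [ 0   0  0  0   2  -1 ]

R4 := R4 − 2·R3
  [ 1  -4  2  0   0   0 ]
  [ 0   0  0  1  -4   5 ]
  [ 0   0  0  0   1   0 ]
  [ 0   0  0  0   0  -1 ]
R4 := -1·R4
  [ 1  -4  2  0   0  0 ]
  [ 0   0  0  1  -4  5 ]
  [ 0   0  0  0   1  0 ]
  [ 0   0  0  0   0  1 ]
R2 := R2 − 5·R4
  [ 1  -4  2  0   0  0 ]
  [ 0   0  0  1  -4  0 ]
  [ 0   0  0  0   1  0 ]
  [ 0   0  0  0   0  1 ]
R2 := R2 + 4·R3
  [ 1  -4  2  0  0  0 ]
  [ 0   0  0  1  0  0 ]
  [ 0   0  0  0  1  0 ]
  [ 0   0  0  0  0  1 ]

[[1, -4, 2, 0, 0, 0], [0, 0, 0, 1, 0, 0], [0, 0, 0, 0, 1, 0], [0, 0, 0, 0, 0, 1]]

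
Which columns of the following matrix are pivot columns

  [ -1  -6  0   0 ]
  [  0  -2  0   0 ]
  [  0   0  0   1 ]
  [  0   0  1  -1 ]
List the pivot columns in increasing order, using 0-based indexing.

Multiply R1 by -1.
  [ 1   6  0   0 ]
  [ 0  -2  0   0 ]
  [ 0   0  0   1 ]
  [ 0   0  1  -1 ]
Multiply R2 by -1/2.
  [ 1  6  0   0 ]
  [ 0  1  0   0 ]
  [ 0  0  0   1 ]
  [ 0  0  1  -1 ]
Swap R3 and R4.
  [ 1  6  0   0 ]
  [ 0  1  0   0 ]
  [ 0  0  1  -1 ]
  [ 0  0  0   1 ]
Add R4 to R3.
  [ 1  6  0  0 ]
  [ 0  1  0  0 ]
  [ 0  0  1  0 ]
  [ 0  0  0  1 ]
Subtract 6 times R2 from R1.
  [ 1  0  0  0 ]
  [ 0  1  0  0 ]
  [ 0  0  1  0 ]
  [ 0  0  0  1 ]
Pivot columns are the columns containing a leading 1.

0, 1, 2, 3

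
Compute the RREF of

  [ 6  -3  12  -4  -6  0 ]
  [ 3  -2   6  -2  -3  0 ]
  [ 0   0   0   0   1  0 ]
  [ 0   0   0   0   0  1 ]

r1 -> 1/6·r1
r2 -> r2 − 3·r1
r2 -> -2·r2
r1 -> r1 + r3
r1 -> r1 + 1/2·r2

[[1, 0, 2, -2/3, 0, 0], [0, 1, 0, 0, 0, 0], [0, 0, 0, 0, 1, 0], [0, 0, 0, 0, 0, 1]]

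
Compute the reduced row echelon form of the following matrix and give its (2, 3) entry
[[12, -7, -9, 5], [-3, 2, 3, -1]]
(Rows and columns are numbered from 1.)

3

R1 := 1/12·R1
  [  1  -7/12  -3/4  5/12 ]
  [ -3      2     3    -1 ]
R2 := R2 + 3·R1
  [ 1  -7/12  -3/4  5/12 ]
  [ 0    1/4   3/4   1/4 ]
R2 := 4·R2
  [ 1  -7/12  -3/4  5/12 ]
  [ 0      1     3     1 ]
R1 := R1 + 7/12·R2
  [ 1  0  1  1 ]
  [ 0  1  3  1 ]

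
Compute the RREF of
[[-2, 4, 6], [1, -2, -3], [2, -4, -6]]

[[1, -2, -3], [0, 0, 0], [0, 0, 0]]

R1 → -1/2·R1
  [ 1  -2  -3 ]
  [ 1  -2  -3 ]
  [ 2  -4  -6 ]
R2 → R2 − R1
  [ 1  -2  -3 ]
  [ 0   0   0 ]
  [ 2  -4  -6 ]
R3 → R3 − 2·R1
  [ 1  -2  -3 ]
  [ 0   0   0 ]
  [ 0   0   0 ]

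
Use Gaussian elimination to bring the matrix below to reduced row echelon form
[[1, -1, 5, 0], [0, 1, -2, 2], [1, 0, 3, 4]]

[[1, 0, 3, 0], [0, 1, -2, 0], [0, 0, 0, 1]]

R3 → R3 − R1
R3 → R3 − R2
R3 → 1/2·R3
R2 → R2 − 2·R3
R1 → R1 + R2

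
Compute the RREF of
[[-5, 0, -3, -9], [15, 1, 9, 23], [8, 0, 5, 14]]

[[1, 0, 0, 3], [0, 1, 0, -4], [0, 0, 1, -2]]

ρ1 ← -1/5·ρ1
ρ2 ← ρ2 − 15·ρ1
ρ3 ← ρ3 − 8·ρ1
ρ3 ← 5·ρ3
ρ1 ← ρ1 − 3/5·ρ3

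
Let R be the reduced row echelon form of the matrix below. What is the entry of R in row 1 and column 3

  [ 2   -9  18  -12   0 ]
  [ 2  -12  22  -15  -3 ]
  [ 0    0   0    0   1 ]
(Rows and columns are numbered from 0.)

Multiply ρ1 by 1/2.
  [ 1  -9/2   9   -6   0 ]
  [ 2   -12  22  -15  -3 ]
  [ 0     0   0    0   1 ]
Subtract 2 times ρ1 from ρ2.
  [ 1  -9/2  9  -6   0 ]
  [ 0    -3  4  -3  -3 ]
  [ 0     0  0   0   1 ]
Multiply ρ2 by -1/3.
  [ 1  -9/2     9  -6  0 ]
  [ 0     1  -4/3   1  1 ]
  [ 0     0     0   0  1 ]
Subtract ρ3 from ρ2.
  [ 1  -9/2     9  -6  0 ]
  [ 0     1  -4/3   1  0 ]
  [ 0     0     0   0  1 ]
Add 9/2 times ρ2 to ρ1.
  [ 1  0     3  -3/2  0 ]
  [ 0  1  -4/3     1  0 ]
  [ 0  0     0     0  1 ]

1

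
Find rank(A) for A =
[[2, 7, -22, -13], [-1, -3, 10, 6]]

rank = 2

R1 := 1/2·R1
  [  1  7/2  -11  -13/2 ]
  [ -1   -3   10      6 ]
R2 := R2 + R1
  [ 1  7/2  -11  -13/2 ]
  [ 0  1/2   -1   -1/2 ]
R2 := 2·R2
  [ 1  7/2  -11  -13/2 ]
  [ 0    1   -2     -1 ]
R1 := R1 − 7/2·R2
  [ 1  0  -4  -3 ]
  [ 0  1  -2  -1 ]
The reduced form has 2 nonzero rows.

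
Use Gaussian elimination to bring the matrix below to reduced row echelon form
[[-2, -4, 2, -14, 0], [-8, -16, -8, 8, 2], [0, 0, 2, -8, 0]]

[[1, 2, 0, 3, 0], [0, 0, 1, -4, 0], [0, 0, 0, 0, 1]]

Multiply r1 by -1/2.
  [  1    2  -1   7  0 ]
  [ -8  -16  -8   8  2 ]
  [  0    0   2  -8  0 ]
Add 8 times r1 to r2.
  [ 1  2   -1   7  0 ]
  [ 0  0  -16  64  2 ]
  [ 0  0    2  -8  0 ]
Multiply r2 by -1/16.
  [ 1  2  -1   7     0 ]
  [ 0  0   1  -4  -1/8 ]
  [ 0  0   2  -8     0 ]
Subtract 2 times r2 from r3.
  [ 1  2  -1   7     0 ]
  [ 0  0   1  -4  -1/8 ]
  [ 0  0   0   0   1/4 ]
Multiply r3 by 4.
  [ 1  2  -1   7     0 ]
  [ 0  0   1  -4  -1/8 ]
  [ 0  0   0   0     1 ]
Add 1/8 times r3 to r2.
  [ 1  2  -1   7  0 ]
  [ 0  0   1  -4  0 ]
  [ 0  0   0   0  1 ]
Add r2 to r1.
  [ 1  2  0   3  0 ]
  [ 0  0  1  -4  0 ]
  [ 0  0  0   0  1 ]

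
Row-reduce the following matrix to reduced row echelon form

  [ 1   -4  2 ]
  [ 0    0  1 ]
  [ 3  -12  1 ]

[[1, -4, 0], [0, 0, 1], [0, 0, 0]]

Subtract 3 times R1 from R3.
Add 5 times R2 to R3.
Subtract 2 times R2 from R1.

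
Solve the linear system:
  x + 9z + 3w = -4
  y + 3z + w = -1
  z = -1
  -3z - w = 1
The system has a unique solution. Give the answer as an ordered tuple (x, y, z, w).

(-1, 0, -1, 2)

Form the augmented matrix and row-reduce:
  [ 1  0   9   3  |  -4 ]
  [ 0  1   3   1  |  -1 ]
  [ 0  0   1   0  |  -1 ]
  [ 0  0  -3  -1  |   1 ]
r4 → r4 + 3·r3
  [ 1  0  9   3  |  -4 ]
  [ 0  1  3   1  |  -1 ]
  [ 0  0  1   0  |  -1 ]
  [ 0  0  0  -1  |  -2 ]
r4 → -1·r4
  [ 1  0  9  3  |  -4 ]
  [ 0  1  3  1  |  -1 ]
  [ 0  0  1  0  |  -1 ]
  [ 0  0  0  1  |   2 ]
r2 → r2 − r4
  [ 1  0  9  3  |  -4 ]
  [ 0  1  3  0  |  -3 ]
  [ 0  0  1  0  |  -1 ]
  [ 0  0  0  1  |   2 ]
r1 → r1 − 3·r4
  [ 1  0  9  0  |  -10 ]
  [ 0  1  3  0  |   -3 ]
  [ 0  0  1  0  |   -1 ]
  [ 0  0  0  1  |    2 ]
r2 → r2 − 3·r3
  [ 1  0  9  0  |  -10 ]
  [ 0  1  0  0  |    0 ]
  [ 0  0  1  0  |   -1 ]
  [ 0  0  0  1  |    2 ]
r1 → r1 − 9·r3
  [ 1  0  0  0  |  -1 ]
  [ 0  1  0  0  |   0 ]
  [ 0  0  1  0  |  -1 ]
  [ 0  0  0  1  |   2 ]
Reading off the last column: x = -1, y = 0, z = -1, w = 2.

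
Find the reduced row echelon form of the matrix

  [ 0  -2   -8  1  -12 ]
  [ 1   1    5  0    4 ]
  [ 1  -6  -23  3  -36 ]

[[1, 0, 1, 0, 0], [0, 1, 4, 0, 4], [0, 0, 0, 1, -4]]

Swap ρ1 and ρ2.
  [ 1   1    5  0    4 ]
  [ 0  -2   -8  1  -12 ]
  [ 1  -6  -23  3  -36 ]
Subtract ρ1 from ρ3.
  [ 1   1    5  0    4 ]
  [ 0  -2   -8  1  -12 ]
  [ 0  -7  -28  3  -40 ]
Multiply ρ2 by -1/2.
  [ 1   1    5     0    4 ]
  [ 0   1    4  -1/2    6 ]
  [ 0  -7  -28     3  -40 ]
Add 7 times ρ2 to ρ3.
  [ 1  1  5     0  4 ]
  [ 0  1  4  -1/2  6 ]
  [ 0  0  0  -1/2  2 ]
Multiply ρ3 by -2.
  [ 1  1  5     0   4 ]
  [ 0  1  4  -1/2   6 ]
  [ 0  0  0     1  -4 ]
Add 1/2 times ρ3 to ρ2.
  [ 1  1  5  0   4 ]
  [ 0  1  4  0   4 ]
  [ 0  0  0  1  -4 ]
Subtract ρ2 from ρ1.
  [ 1  0  1  0   0 ]
  [ 0  1  4  0   4 ]
  [ 0  0  0  1  -4 ]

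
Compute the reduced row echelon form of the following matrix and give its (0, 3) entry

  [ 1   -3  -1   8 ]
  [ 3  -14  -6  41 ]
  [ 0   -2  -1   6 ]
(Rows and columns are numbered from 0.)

1

r2 ← r2 − 3·r1
  [ 1  -3  -1   8 ]
  [ 0  -5  -3  17 ]
  [ 0  -2  -1   6 ]
r2 ← -1/5·r2
  [ 1  -3   -1      8 ]
  [ 0   1  3/5  -17/5 ]
  [ 0  -2   -1      6 ]
r3 ← r3 + 2·r2
  [ 1  -3   -1      8 ]
  [ 0   1  3/5  -17/5 ]
  [ 0   0  1/5   -4/5 ]
r3 ← 5·r3
  [ 1  -3   -1      8 ]
  [ 0   1  3/5  -17/5 ]
  [ 0   0    1     -4 ]
r2 ← r2 − 3/5·r3
  [ 1  -3  -1   8 ]
  [ 0   1   0  -1 ]
  [ 0   0   1  -4 ]
r1 ← r1 + r3
  [ 1  -3  0   4 ]
  [ 0   1  0  -1 ]
  [ 0   0  1  -4 ]
r1 ← r1 + 3·r2
  [ 1  0  0   1 ]
  [ 0  1  0  -1 ]
  [ 0  0  1  -4 ]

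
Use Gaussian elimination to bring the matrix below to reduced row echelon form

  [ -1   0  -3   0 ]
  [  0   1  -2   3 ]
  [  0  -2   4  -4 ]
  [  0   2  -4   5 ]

[[1, 0, 3, 0], [0, 1, -2, 0], [0, 0, 0, 1], [0, 0, 0, 0]]

r1 -> -1·r1
r3 -> r3 + 2·r2
r4 -> r4 − 2·r2
r3 -> 1/2·r3
r4 -> r4 + r3
r2 -> r2 − 3·r3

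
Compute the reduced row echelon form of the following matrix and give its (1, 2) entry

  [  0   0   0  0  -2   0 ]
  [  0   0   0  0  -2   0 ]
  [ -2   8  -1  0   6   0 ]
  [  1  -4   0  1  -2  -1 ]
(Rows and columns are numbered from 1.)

r1 <-> r3
  [ -2   8  -1  0   6   0 ]
  [  0   0   0  0  -2   0 ]
  [  0   0   0  0  -2   0 ]
  [  1  -4   0  1  -2  -1 ]
r1 := -1/2·r1
  [ 1  -4  1/2  0  -3   0 ]
  [ 0   0    0  0  -2   0 ]
  [ 0   0    0  0  -2   0 ]
  [ 1  -4    0  1  -2  -1 ]
r4 := r4 − r1
  [ 1  -4   1/2  0  -3   0 ]
  [ 0   0     0  0  -2   0 ]
  [ 0   0     0  0  -2   0 ]
  [ 0   0  -1/2  1   1  -1 ]
r2 <-> r4
  [ 1  -4   1/2  0  -3   0 ]
  [ 0   0  -1/2  1   1  -1 ]
  [ 0   0     0  0  -2   0 ]
  [ 0   0     0  0  -2   0 ]
r2 := -2·r2
  [ 1  -4  1/2   0  -3  0 ]
  [ 0   0    1  -2  -2  2 ]
  [ 0   0    0   0  -2  0 ]
  [ 0   0    0   0  -2  0 ]
r3 := -1/2·r3
  [ 1  -4  1/2   0  -3  0 ]
  [ 0   0    1  -2  -2  2 ]
  [ 0   0    0   0   1  0 ]
  [ 0   0    0   0  -2  0 ]
r4 := r4 + 2·r3
  [ 1  -4  1/2   0  -3  0 ]
  [ 0   0    1  -2  -2  2 ]
  [ 0   0    0   0   1  0 ]
  [ 0   0    0   0   0  0 ]
r2 := r2 + 2·r3
  [ 1  -4  1/2   0  -3  0 ]
  [ 0   0    1  -2   0  2 ]
  [ 0   0    0   0   1  0 ]
  [ 0   0    0   0   0  0 ]
r1 := r1 + 3·r3
  [ 1  -4  1/2   0  0  0 ]
  [ 0   0    1  -2  0  2 ]
  [ 0   0    0   0  1  0 ]
  [ 0   0    0   0  0  0 ]
r1 := r1 − 1/2·r2
  [ 1  -4  0   1  0  -1 ]
  [ 0   0  1  -2  0   2 ]
  [ 0   0  0   0  1   0 ]
  [ 0   0  0   0  0   0 ]

-4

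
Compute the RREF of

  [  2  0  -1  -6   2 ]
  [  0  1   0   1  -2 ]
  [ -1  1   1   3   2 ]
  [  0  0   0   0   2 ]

[[1, 0, 0, -4, 0], [0, 1, 0, 1, 0], [0, 0, 1, -2, 0], [0, 0, 0, 0, 1]]

ρ1 ← 1/2·ρ1
  [  1  0  -1/2  -3   1 ]
  [  0  1     0   1  -2 ]
  [ -1  1     1   3   2 ]
  [  0  0     0   0   2 ]
ρ3 ← ρ3 + ρ1
  [ 1  0  -1/2  -3   1 ]
  [ 0  1     0   1  -2 ]
  [ 0  1   1/2   0   3 ]
  [ 0  0     0   0   2 ]
ρ3 ← ρ3 − ρ2
  [ 1  0  -1/2  -3   1 ]
  [ 0  1     0   1  -2 ]
  [ 0  0   1/2  -1   5 ]
  [ 0  0     0   0   2 ]
ρ3 ← 2·ρ3
  [ 1  0  -1/2  -3   1 ]
  [ 0  1     0   1  -2 ]
  [ 0  0     1  -2  10 ]
  [ 0  0     0   0   2 ]
ρ4 ← 1/2·ρ4
  [ 1  0  -1/2  -3   1 ]
  [ 0  1     0   1  -2 ]
  [ 0  0     1  -2  10 ]
  [ 0  0     0   0   1 ]
ρ3 ← ρ3 − 10·ρ4
  [ 1  0  -1/2  -3   1 ]
  [ 0  1     0   1  -2 ]
  [ 0  0     1  -2   0 ]
  [ 0  0     0   0   1 ]
ρ2 ← ρ2 + 2·ρ4
  [ 1  0  -1/2  -3  1 ]
  [ 0  1     0   1  0 ]
  [ 0  0     1  -2  0 ]
  [ 0  0     0   0  1 ]
ρ1 ← ρ1 − ρ4
  [ 1  0  -1/2  -3  0 ]
  [ 0  1     0   1  0 ]
  [ 0  0     1  -2  0 ]
  [ 0  0     0   0  1 ]
ρ1 ← ρ1 + 1/2·ρ3
  [ 1  0  0  -4  0 ]
  [ 0  1  0   1  0 ]
  [ 0  0  1  -2  0 ]
  [ 0  0  0   0  1 ]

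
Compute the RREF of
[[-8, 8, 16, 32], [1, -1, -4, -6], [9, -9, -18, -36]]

R1 -> -1/8·R1
  [ 1  -1   -2   -4 ]
  [ 1  -1   -4   -6 ]
  [ 9  -9  -18  -36 ]
R2 -> R2 − R1
  [ 1  -1   -2   -4 ]
  [ 0   0   -2   -2 ]
  [ 9  -9  -18  -36 ]
R3 -> R3 − 9·R1
  [ 1  -1  -2  -4 ]
  [ 0   0  -2  -2 ]
  [ 0   0   0   0 ]
R2 -> -1/2·R2
  [ 1  -1  -2  -4 ]
  [ 0   0   1   1 ]
  [ 0   0   0   0 ]
R1 -> R1 + 2·R2
  [ 1  -1  0  -2 ]
  [ 0   0  1   1 ]
  [ 0   0  0   0 ]

[[1, -1, 0, -2], [0, 0, 1, 1], [0, 0, 0, 0]]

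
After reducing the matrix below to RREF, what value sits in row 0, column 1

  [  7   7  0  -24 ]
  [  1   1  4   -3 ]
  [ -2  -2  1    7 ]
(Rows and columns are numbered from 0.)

r1 -> 1/7·r1
  [  1   1  0  -24/7 ]
  [  1   1  4     -3 ]
  [ -2  -2  1      7 ]
r2 -> r2 − r1
  [  1   1  0  -24/7 ]
  [  0   0  4    3/7 ]
  [ -2  -2  1      7 ]
r3 -> r3 + 2·r1
  [ 1  1  0  -24/7 ]
  [ 0  0  4    3/7 ]
  [ 0  0  1    1/7 ]
r2 -> 1/4·r2
  [ 1  1  0  -24/7 ]
  [ 0  0  1   3/28 ]
  [ 0  0  1    1/7 ]
r3 -> r3 − r2
  [ 1  1  0  -24/7 ]
  [ 0  0  1   3/28 ]
  [ 0  0  0   1/28 ]
r3 -> 28·r3
  [ 1  1  0  -24/7 ]
  [ 0  0  1   3/28 ]
  [ 0  0  0      1 ]
r2 -> r2 − 3/28·r3
  [ 1  1  0  -24/7 ]
  [ 0  0  1      0 ]
  [ 0  0  0      1 ]
r1 -> r1 + 24/7·r3
  [ 1  1  0  0 ]
  [ 0  0  1  0 ]
  [ 0  0  0  1 ]

1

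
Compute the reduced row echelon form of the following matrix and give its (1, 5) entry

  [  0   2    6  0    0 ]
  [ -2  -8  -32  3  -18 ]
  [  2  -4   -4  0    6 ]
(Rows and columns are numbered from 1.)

Swap R1 and R2.
  [ -2  -8  -32  3  -18 ]
  [  0   2    6  0    0 ]
  [  2  -4   -4  0    6 ]
Multiply R1 by -1/2.
  [ 1   4  16  -3/2  9 ]
  [ 0   2   6     0  0 ]
  [ 2  -4  -4     0  6 ]
Subtract 2 times R1 from R3.
  [ 1    4   16  -3/2    9 ]
  [ 0    2    6     0    0 ]
  [ 0  -12  -36     3  -12 ]
Multiply R2 by 1/2.
  [ 1    4   16  -3/2    9 ]
  [ 0    1    3     0    0 ]
  [ 0  -12  -36     3  -12 ]
Add 12 times R2 to R3.
  [ 1  4  16  -3/2    9 ]
  [ 0  1   3     0    0 ]
  [ 0  0   0     3  -12 ]
Multiply R3 by 1/3.
  [ 1  4  16  -3/2   9 ]
  [ 0  1   3     0   0 ]
  [ 0  0   0     1  -4 ]
Add 3/2 times R3 to R1.
  [ 1  4  16  0   3 ]
  [ 0  1   3  0   0 ]
  [ 0  0   0  1  -4 ]
Subtract 4 times R2 from R1.
  [ 1  0  4  0   3 ]
  [ 0  1  3  0   0 ]
  [ 0  0  0  1  -4 ]

3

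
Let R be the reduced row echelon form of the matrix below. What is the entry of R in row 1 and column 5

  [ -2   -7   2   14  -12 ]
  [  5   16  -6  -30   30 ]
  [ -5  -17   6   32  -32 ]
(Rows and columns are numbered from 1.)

r1 → -1/2·r1
r2 → r2 − 5·r1
r3 → r3 + 5·r1
r2 → -2/3·r2
r3 → r3 − 1/2·r2
r3 → 3/2·r3
r2 → r2 − 2/3·r3
r1 → r1 + r3
r1 → r1 − 7/2·r2

-4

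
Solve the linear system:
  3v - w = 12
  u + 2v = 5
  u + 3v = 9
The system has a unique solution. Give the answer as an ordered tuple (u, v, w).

Form the augmented matrix and row-reduce:
  [ 0  3  -1  |  12 ]
  [ 1  2   0  |   5 ]
  [ 1  3   0  |   9 ]
Swap R1 and R2.
Subtract R1 from R3.
Multiply R2 by 1/3.
Subtract R2 from R3.
Multiply R3 by 3.
Add 1/3 times R3 to R2.
Subtract 2 times R2 from R1.
Reading off the last column: u = -3, v = 4, w = 0.

(-3, 4, 0)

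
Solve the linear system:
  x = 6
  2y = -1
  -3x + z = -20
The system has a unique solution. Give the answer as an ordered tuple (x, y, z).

(6, -1/2, -2)

Form the augmented matrix and row-reduce:
  [  1  0  0  |    6 ]
  [  0  2  0  |   -1 ]
  [ -3  0  1  |  -20 ]
Add 3 times ρ1 to ρ3.
  [ 1  0  0  |   6 ]
  [ 0  2  0  |  -1 ]
  [ 0  0  1  |  -2 ]
Multiply ρ2 by 1/2.
  [ 1  0  0  |     6 ]
  [ 0  1  0  |  -1/2 ]
  [ 0  0  1  |    -2 ]
Reading off the last column: x = 6, y = -1/2, z = -2.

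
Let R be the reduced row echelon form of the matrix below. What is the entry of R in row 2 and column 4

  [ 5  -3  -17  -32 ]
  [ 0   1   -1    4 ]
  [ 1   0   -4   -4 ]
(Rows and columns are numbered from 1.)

R1 := 1/5·R1
  [ 1  -3/5  -17/5  -32/5 ]
  [ 0     1     -1      4 ]
  [ 1     0     -4     -4 ]
R3 := R3 − R1
  [ 1  -3/5  -17/5  -32/5 ]
  [ 0     1     -1      4 ]
  [ 0   3/5   -3/5   12/5 ]
R3 := R3 − 3/5·R2
  [ 1  -3/5  -17/5  -32/5 ]
  [ 0     1     -1      4 ]
  [ 0     0      0      0 ]
R1 := R1 + 3/5·R2
  [ 1  0  -4  -4 ]
  [ 0  1  -1   4 ]
  [ 0  0   0   0 ]

4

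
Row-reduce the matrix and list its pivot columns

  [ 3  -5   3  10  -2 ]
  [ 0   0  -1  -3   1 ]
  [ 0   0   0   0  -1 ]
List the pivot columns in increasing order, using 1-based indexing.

ρ1 := 1/3·ρ1
  [ 1  -5/3   1  10/3  -2/3 ]
  [ 0     0  -1    -3     1 ]
  [ 0     0   0     0    -1 ]
ρ2 := -1·ρ2
  [ 1  -5/3  1  10/3  -2/3 ]
  [ 0     0  1     3    -1 ]
  [ 0     0  0     0    -1 ]
ρ3 := -1·ρ3
  [ 1  -5/3  1  10/3  -2/3 ]
  [ 0     0  1     3    -1 ]
  [ 0     0  0     0     1 ]
ρ2 := ρ2 + ρ3
  [ 1  -5/3  1  10/3  -2/3 ]
  [ 0     0  1     3     0 ]
  [ 0     0  0     0     1 ]
ρ1 := ρ1 + 2/3·ρ3
  [ 1  -5/3  1  10/3  0 ]
  [ 0     0  1     3  0 ]
  [ 0     0  0     0  1 ]
ρ1 := ρ1 − ρ2
  [ 1  -5/3  0  1/3  0 ]
  [ 0     0  1    3  0 ]
  [ 0     0  0    0  1 ]
Pivot columns are the columns containing a leading 1.

1, 3, 5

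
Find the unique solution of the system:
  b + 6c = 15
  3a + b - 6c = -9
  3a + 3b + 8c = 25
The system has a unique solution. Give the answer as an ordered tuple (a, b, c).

(0, 3, 2)

Form the augmented matrix and row-reduce:
  [ 0  1   6  |  15 ]
  [ 3  1  -6  |  -9 ]
  [ 3  3   8  |  25 ]
Swap R1 and R2.
Multiply R1 by 1/3.
Subtract 3 times R1 from R3.
Subtract 2 times R2 from R3.
Multiply R3 by 1/2.
Subtract 6 times R3 from R2.
Add 2 times R3 to R1.
Subtract 1/3 times R2 from R1.
Reading off the last column: a = 0, b = 3, c = 2.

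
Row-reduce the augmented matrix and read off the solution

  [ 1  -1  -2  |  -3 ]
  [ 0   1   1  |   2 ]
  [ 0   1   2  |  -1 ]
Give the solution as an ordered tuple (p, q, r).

(-4, 5, -3)

ρ3 -> ρ3 − ρ2
  [ 1  -1  -2  |  -3 ]
  [ 0   1   1  |   2 ]
  [ 0   0   1  |  -3 ]
ρ2 -> ρ2 − ρ3
  [ 1  -1  -2  |  -3 ]
  [ 0   1   0  |   5 ]
  [ 0   0   1  |  -3 ]
ρ1 -> ρ1 + 2·ρ3
  [ 1  -1  0  |  -9 ]
  [ 0   1  0  |   5 ]
  [ 0   0  1  |  -3 ]
ρ1 -> ρ1 + ρ2
  [ 1  0  0  |  -4 ]
  [ 0  1  0  |   5 ]
  [ 0  0  1  |  -3 ]
Reading off the last column: p = -4, q = 5, r = -3.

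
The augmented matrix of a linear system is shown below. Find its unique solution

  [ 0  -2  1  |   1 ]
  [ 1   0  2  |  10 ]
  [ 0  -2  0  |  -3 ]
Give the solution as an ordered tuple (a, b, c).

r1 ↔ r2
  [ 1   0  2  |  10 ]
  [ 0  -2  1  |   1 ]
  [ 0  -2  0  |  -3 ]
r2 -> -1/2·r2
  [ 1   0     2  |    10 ]
  [ 0   1  -1/2  |  -1/2 ]
  [ 0  -2     0  |    -3 ]
r3 -> r3 + 2·r2
  [ 1  0     2  |    10 ]
  [ 0  1  -1/2  |  -1/2 ]
  [ 0  0    -1  |    -4 ]
r3 -> -1·r3
  [ 1  0     2  |    10 ]
  [ 0  1  -1/2  |  -1/2 ]
  [ 0  0     1  |     4 ]
r2 -> r2 + 1/2·r3
  [ 1  0  2  |   10 ]
  [ 0  1  0  |  3/2 ]
  [ 0  0  1  |    4 ]
r1 -> r1 − 2·r3
  [ 1  0  0  |    2 ]
  [ 0  1  0  |  3/2 ]
  [ 0  0  1  |    4 ]
Reading off the last column: a = 2, b = 3/2, c = 4.

(2, 3/2, 4)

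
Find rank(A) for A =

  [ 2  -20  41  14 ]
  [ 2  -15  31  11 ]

rank = 2

r1 := 1/2·r1
  [ 1  -10  41/2   7 ]
  [ 2  -15    31  11 ]
r2 := r2 − 2·r1
  [ 1  -10  41/2   7 ]
  [ 0    5   -10  -3 ]
r2 := 1/5·r2
  [ 1  -10  41/2     7 ]
  [ 0    1    -2  -3/5 ]
r1 := r1 + 10·r2
  [ 1  0  1/2     1 ]
  [ 0  1   -2  -3/5 ]
The reduced form has 2 nonzero rows.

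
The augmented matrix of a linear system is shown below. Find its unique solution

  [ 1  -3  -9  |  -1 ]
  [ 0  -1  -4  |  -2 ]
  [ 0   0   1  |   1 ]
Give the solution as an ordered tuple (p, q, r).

(2, -2, 1)

R2 → -1·R2
  [ 1  -3  -9  |  -1 ]
  [ 0   1   4  |   2 ]
  [ 0   0   1  |   1 ]
R2 → R2 − 4·R3
  [ 1  -3  -9  |  -1 ]
  [ 0   1   0  |  -2 ]
  [ 0   0   1  |   1 ]
R1 → R1 + 9·R3
  [ 1  -3  0  |   8 ]
  [ 0   1  0  |  -2 ]
  [ 0   0  1  |   1 ]
R1 → R1 + 3·R2
  [ 1  0  0  |   2 ]
  [ 0  1  0  |  -2 ]
  [ 0  0  1  |   1 ]
Reading off the last column: p = 2, q = -2, r = 1.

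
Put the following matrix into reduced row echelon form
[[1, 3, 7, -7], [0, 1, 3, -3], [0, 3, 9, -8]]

R3 -> R3 − 3·R2
R2 -> R2 + 3·R3
R1 -> R1 + 7·R3
R1 -> R1 − 3·R2

[[1, 0, -2, 0], [0, 1, 3, 0], [0, 0, 0, 1]]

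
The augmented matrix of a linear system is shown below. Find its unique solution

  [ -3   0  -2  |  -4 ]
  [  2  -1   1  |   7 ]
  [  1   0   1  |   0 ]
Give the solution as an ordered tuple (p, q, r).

Multiply r1 by -1/3.
  [ 1   0  2/3  |  4/3 ]
  [ 2  -1    1  |    7 ]
  [ 1   0    1  |    0 ]
Subtract 2 times r1 from r2.
  [ 1   0   2/3  |   4/3 ]
  [ 0  -1  -1/3  |  13/3 ]
  [ 1   0     1  |     0 ]
Subtract r1 from r3.
  [ 1   0   2/3  |   4/3 ]
  [ 0  -1  -1/3  |  13/3 ]
  [ 0   0   1/3  |  -4/3 ]
Multiply r2 by -1.
  [ 1  0  2/3  |    4/3 ]
  [ 0  1  1/3  |  -13/3 ]
  [ 0  0  1/3  |   -4/3 ]
Multiply r3 by 3.
  [ 1  0  2/3  |    4/3 ]
  [ 0  1  1/3  |  -13/3 ]
  [ 0  0    1  |     -4 ]
Subtract 1/3 times r3 from r2.
  [ 1  0  2/3  |  4/3 ]
  [ 0  1    0  |   -3 ]
  [ 0  0    1  |   -4 ]
Subtract 2/3 times r3 from r1.
  [ 1  0  0  |   4 ]
  [ 0  1  0  |  -3 ]
  [ 0  0  1  |  -4 ]
Reading off the last column: p = 4, q = -3, r = -4.

(4, -3, -4)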